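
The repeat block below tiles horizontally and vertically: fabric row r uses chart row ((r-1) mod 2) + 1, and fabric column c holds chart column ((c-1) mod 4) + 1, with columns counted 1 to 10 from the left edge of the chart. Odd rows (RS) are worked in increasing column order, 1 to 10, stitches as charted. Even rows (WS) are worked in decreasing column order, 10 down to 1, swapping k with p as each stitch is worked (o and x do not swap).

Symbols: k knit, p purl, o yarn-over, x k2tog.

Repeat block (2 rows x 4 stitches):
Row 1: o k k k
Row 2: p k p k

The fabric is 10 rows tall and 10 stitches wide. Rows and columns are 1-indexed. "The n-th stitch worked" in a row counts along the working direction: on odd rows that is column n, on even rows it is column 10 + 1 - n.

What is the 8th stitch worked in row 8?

Stitch:
k

Derivation:
Row 8: (8-1) mod 2 = 1, so use chart row 2. Even row -> WS.
Chart row 2 tiled across columns 1-10: p k p k p k p k p k
Wrong side: read the tiled row from column 10 down to 1 and exchange k with p (leave o, x).
Row 8 as worked: p k p k p k p k p k
Stitch 8 in working order -> k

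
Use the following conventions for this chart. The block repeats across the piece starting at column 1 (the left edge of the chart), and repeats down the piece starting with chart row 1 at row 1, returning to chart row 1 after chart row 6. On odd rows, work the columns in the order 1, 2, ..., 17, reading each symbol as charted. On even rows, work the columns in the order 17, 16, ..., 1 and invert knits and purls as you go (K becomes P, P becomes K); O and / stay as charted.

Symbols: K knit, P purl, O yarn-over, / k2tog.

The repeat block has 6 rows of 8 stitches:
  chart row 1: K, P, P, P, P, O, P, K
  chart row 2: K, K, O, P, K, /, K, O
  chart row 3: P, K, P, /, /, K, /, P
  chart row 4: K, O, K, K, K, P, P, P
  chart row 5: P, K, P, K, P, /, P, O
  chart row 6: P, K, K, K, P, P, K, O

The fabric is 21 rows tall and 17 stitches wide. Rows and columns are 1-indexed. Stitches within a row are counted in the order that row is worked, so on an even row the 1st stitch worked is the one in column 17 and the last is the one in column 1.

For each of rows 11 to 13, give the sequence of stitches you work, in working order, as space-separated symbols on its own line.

Row 11: chart row 5, RS - tile across columns 1-17 and work as-is.
Row 12: chart row 6, WS - tiled (columns 1-17): P K K K P P K O P K K K P P K O P; work from column 17 back to 1 with K<->P swapped.
Row 13: chart row 1, RS - tile across columns 1-17 and work as-is.

Rows as worked:
P K P K P / P O P K P K P / P O P
K O P K K P P P K O P K K P P P K
K P P P P O P K K P P P P O P K K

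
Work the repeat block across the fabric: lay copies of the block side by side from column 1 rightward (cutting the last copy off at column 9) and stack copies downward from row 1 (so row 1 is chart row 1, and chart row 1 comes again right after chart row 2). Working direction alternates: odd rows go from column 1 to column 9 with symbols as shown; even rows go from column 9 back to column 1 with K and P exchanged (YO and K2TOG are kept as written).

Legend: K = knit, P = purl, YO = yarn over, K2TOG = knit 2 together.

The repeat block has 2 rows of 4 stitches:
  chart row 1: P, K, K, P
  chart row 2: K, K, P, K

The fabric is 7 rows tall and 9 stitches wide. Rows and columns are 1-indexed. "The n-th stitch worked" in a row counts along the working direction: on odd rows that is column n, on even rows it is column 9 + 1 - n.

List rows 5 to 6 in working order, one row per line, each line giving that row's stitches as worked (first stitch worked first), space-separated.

Result:
P K K P P K K P P
P P K P P P K P P

Derivation:
Row 5: chart row 1, RS - tile across columns 1-9 and work as-is.
Row 6: chart row 2, WS - tiled (columns 1-9): K K P K K K P K K; work from column 9 back to 1 with K<->P swapped.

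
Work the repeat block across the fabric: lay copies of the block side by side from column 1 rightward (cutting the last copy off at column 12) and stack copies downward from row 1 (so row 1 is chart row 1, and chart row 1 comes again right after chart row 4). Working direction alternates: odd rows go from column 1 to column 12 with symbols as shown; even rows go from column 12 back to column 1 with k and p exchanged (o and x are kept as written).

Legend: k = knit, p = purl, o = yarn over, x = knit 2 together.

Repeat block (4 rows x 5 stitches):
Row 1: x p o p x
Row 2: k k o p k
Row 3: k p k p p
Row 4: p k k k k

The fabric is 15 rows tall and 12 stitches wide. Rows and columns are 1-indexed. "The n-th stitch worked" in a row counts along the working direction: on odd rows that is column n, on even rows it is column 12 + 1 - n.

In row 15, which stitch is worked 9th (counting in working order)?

Stitch:
p

Derivation:
Row 15 uses chart row ((15-1) mod 4)+1 = 3. Row 15 is odd, so RS.
Chart row 3 tiled across columns 1-12: k p k p p k p k p p k p
RS row: no reversal, no swap; stitch n worked = column n.
Counting 9 along the worked row gives p.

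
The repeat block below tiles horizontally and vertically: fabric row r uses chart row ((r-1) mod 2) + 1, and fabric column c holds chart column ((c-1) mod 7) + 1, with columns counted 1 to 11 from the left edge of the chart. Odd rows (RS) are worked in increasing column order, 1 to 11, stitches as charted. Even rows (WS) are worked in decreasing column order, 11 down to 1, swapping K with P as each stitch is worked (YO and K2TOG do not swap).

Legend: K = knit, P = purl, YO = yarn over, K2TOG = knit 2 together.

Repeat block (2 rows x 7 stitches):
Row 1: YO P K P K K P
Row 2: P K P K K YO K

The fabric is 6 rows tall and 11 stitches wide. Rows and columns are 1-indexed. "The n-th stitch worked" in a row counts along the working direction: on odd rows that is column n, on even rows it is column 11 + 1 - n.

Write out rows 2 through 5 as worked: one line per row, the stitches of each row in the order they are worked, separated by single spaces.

Row 2: chart row 2, WS - tiled (columns 1-11): P K P K K YO K P K P K; work from column 11 back to 1 with K<->P swapped.
Row 3: chart row 1, RS - tile across columns 1-11 and work as-is.
Row 4: chart row 2, WS - tiled (columns 1-11): P K P K K YO K P K P K; work from column 11 back to 1 with K<->P swapped.
Row 5: chart row 1, RS - tile across columns 1-11 and work as-is.

Rows as worked:
P K P K P YO P P K P K
YO P K P K K P YO P K P
P K P K P YO P P K P K
YO P K P K K P YO P K P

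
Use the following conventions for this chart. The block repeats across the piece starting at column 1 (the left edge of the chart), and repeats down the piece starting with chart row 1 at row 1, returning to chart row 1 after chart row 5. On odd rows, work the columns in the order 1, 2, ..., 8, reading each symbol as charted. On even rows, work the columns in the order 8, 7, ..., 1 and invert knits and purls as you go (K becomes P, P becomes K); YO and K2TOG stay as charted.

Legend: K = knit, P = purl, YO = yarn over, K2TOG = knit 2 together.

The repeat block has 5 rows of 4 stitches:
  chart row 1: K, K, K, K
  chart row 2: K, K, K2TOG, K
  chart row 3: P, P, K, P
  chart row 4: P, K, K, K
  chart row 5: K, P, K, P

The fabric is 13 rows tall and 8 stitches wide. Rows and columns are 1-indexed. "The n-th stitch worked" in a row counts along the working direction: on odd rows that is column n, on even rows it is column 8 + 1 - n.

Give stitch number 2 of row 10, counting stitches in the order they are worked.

== STITCH ==
P

Derivation:
Row 10 uses chart row ((10-1) mod 5)+1 = 5. Row 10 is even, so WS.
Chart row 5 tiled across columns 1-8: K P K P K P K P
WS: work from column 8 back to column 1 (reverse the tiled row), swapping K<->P (YO and K2TOG unchanged).
Row 10 as worked: K P K P K P K P
Stitch 2 in working order -> P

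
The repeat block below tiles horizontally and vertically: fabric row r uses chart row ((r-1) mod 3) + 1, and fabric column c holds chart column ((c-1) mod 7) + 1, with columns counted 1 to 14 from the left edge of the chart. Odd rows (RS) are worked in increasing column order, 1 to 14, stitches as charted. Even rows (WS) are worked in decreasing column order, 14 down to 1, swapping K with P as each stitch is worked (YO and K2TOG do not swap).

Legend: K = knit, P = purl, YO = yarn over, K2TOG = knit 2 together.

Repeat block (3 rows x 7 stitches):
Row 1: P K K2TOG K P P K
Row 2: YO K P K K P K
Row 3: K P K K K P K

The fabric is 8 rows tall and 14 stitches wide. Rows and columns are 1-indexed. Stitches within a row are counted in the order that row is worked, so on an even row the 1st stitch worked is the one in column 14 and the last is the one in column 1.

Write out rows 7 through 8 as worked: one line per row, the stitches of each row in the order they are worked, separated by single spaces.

Row 7: chart row 1, RS - tile across columns 1-14 and work as-is.
Row 8: chart row 2, WS - tiled (columns 1-14): YO K P K K P K YO K P K K P K; work from column 14 back to 1 with K<->P swapped.

Result:
P K K2TOG K P P K P K K2TOG K P P K
P K P P K P YO P K P P K P YO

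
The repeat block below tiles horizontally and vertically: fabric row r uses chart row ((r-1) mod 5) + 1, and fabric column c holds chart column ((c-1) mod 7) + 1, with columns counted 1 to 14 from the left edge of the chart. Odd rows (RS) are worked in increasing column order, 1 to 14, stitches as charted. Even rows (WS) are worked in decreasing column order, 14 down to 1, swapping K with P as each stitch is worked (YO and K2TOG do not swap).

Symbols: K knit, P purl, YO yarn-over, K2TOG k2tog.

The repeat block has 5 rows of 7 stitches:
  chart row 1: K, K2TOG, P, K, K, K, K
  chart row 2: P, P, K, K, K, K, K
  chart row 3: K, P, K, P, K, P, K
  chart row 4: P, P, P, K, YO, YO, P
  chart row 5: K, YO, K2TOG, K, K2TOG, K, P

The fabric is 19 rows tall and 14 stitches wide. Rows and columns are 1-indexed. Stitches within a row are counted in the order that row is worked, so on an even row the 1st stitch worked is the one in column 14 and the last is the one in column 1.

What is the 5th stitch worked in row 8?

== STITCH ==
P

Derivation:
Row 8: (8-1) mod 5 = 2, so use chart row 3. Even row -> WS.
Chart row 3 tiled across columns 1-14: K P K P K P K K P K P K P K
WS row: flip the tiled sequence (start at column 14) and apply K<->P; YO and K2TOG stay.
Row 8 as worked: P K P K P K P P K P K P K P
Counting 5 along the worked row gives P.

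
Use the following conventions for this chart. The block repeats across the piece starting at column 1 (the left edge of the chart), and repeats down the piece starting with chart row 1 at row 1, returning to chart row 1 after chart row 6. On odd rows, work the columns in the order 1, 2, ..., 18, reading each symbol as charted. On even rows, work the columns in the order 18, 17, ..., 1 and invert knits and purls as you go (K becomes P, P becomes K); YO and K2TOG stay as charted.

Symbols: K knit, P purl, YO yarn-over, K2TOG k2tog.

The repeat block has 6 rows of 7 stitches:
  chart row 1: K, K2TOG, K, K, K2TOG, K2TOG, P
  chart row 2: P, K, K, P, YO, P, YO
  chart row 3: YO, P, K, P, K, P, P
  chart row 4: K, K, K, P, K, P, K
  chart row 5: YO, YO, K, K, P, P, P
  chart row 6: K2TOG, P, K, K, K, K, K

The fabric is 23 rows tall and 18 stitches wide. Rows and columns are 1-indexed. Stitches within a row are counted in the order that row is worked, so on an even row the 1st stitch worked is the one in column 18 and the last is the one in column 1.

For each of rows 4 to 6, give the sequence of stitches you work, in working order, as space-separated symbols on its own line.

Rows as worked:
K P P P P K P K P P P P K P K P P P
YO YO K K P P P YO YO K K P P P YO YO K K
P P K K2TOG P P P P P K K2TOG P P P P P K K2TOG

Derivation:
Row 4: chart row 4, WS - tiled (columns 1-18): K K K P K P K K K K P K P K K K K P; work from column 18 back to 1 with K<->P swapped.
Row 5: chart row 5, RS - tile across columns 1-18 and work as-is.
Row 6: chart row 6, WS - tiled (columns 1-18): K2TOG P K K K K K K2TOG P K K K K K K2TOG P K K; work from column 18 back to 1 with K<->P swapped.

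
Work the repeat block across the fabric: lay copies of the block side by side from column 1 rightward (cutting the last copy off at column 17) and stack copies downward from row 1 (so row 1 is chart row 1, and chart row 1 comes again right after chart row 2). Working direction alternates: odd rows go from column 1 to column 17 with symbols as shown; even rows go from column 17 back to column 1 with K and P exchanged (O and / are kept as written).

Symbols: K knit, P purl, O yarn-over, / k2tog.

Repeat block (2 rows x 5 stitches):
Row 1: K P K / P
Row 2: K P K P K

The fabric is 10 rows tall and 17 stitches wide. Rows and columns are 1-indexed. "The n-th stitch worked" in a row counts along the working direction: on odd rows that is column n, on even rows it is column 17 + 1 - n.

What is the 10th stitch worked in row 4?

== STITCH ==
P

Derivation:
Row 4: (4-1) mod 2 = 1, so use chart row 2. Even row -> WS.
Chart row 2 tiled across columns 1-17: K P K P K K P K P K K P K P K K P
WS: work from column 17 back to column 1 (reverse the tiled row), swapping K<->P (O and / unchanged).
Row 4 as worked: K P P K P K P P K P K P P K P K P
Stitch 10 in working order -> P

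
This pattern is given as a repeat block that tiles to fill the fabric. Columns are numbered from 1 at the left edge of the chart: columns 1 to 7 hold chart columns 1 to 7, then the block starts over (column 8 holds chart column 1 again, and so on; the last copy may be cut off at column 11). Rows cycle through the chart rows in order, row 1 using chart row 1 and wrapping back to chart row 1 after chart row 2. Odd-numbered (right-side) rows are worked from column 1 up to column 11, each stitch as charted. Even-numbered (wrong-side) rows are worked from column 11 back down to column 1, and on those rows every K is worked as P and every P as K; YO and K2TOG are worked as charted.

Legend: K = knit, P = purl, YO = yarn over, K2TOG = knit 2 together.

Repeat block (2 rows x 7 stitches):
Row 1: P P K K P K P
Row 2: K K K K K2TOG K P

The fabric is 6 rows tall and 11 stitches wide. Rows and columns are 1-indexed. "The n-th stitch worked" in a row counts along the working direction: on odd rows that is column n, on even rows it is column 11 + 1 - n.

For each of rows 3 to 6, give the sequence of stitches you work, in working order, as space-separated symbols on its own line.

Result:
P P K K P K P P P K K
P P P P K P K2TOG P P P P
P P K K P K P P P K K
P P P P K P K2TOG P P P P

Derivation:
Row 3: chart row 1, RS - tile across columns 1-11 and work as-is.
Row 4: chart row 2, WS - tiled (columns 1-11): K K K K K2TOG K P K K K K; work from column 11 back to 1 with K<->P swapped.
Row 5: chart row 1, RS - tile across columns 1-11 and work as-is.
Row 6: chart row 2, WS - tiled (columns 1-11): K K K K K2TOG K P K K K K; work from column 11 back to 1 with K<->P swapped.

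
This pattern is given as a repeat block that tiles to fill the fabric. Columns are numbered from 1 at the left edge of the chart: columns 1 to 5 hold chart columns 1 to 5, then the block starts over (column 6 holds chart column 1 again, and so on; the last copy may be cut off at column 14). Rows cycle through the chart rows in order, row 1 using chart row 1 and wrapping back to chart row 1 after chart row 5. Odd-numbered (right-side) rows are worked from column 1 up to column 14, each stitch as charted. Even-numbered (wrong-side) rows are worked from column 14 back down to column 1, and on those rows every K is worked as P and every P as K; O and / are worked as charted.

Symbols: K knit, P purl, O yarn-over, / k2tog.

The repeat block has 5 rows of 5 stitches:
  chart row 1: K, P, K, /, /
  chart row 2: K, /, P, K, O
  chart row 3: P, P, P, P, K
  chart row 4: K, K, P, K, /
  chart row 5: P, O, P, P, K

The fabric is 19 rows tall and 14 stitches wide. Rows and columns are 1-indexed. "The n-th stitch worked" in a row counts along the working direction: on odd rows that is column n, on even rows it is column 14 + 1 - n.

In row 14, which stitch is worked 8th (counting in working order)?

Row 14 uses chart row ((14-1) mod 5)+1 = 4. Row 14 is even, so WS.
Chart row 4 tiled across columns 1-14: K K P K / K K P K / K K P K
WS row: flip the tiled sequence (start at column 14) and apply K<->P; O and / stay.
Row 14 as worked: P K P P / P K P P / P K P P
Stitch 8 in working order -> P

Stitch:
P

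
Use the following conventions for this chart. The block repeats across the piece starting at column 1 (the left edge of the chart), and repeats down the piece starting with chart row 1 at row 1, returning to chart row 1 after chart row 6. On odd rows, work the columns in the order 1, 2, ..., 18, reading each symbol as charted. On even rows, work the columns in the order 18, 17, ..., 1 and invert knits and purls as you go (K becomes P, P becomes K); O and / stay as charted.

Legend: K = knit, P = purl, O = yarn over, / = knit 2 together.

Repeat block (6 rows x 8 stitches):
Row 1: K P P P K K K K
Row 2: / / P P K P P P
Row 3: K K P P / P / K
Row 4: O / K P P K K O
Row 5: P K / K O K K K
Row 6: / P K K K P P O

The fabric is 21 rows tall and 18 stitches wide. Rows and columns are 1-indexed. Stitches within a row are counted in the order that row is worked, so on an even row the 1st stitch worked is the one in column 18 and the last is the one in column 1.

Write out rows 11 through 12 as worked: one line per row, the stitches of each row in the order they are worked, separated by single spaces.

== ROWS AS WORKED ==
P K / K O K K K P K / K O K K K P K
K / O K K P P P K / O K K P P P K /

Derivation:
Row 11: chart row 5, RS - tile across columns 1-18 and work as-is.
Row 12: chart row 6, WS - tiled (columns 1-18): / P K K K P P O / P K K K P P O / P; work from column 18 back to 1 with K<->P swapped.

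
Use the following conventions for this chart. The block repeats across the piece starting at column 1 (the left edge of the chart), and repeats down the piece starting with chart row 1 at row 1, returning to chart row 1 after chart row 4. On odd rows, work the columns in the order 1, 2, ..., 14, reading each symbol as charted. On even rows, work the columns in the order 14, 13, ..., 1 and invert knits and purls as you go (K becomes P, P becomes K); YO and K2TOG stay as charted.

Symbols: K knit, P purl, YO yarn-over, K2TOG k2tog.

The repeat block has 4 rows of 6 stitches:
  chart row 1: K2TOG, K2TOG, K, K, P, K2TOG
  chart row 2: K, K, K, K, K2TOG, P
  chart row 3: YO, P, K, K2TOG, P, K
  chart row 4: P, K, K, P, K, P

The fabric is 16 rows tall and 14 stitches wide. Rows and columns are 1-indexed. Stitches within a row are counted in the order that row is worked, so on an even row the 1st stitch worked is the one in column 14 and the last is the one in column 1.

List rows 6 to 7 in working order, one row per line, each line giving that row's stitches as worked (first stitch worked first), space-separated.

== ROWS AS WORKED ==
P P K K2TOG P P P P K K2TOG P P P P
YO P K K2TOG P K YO P K K2TOG P K YO P

Derivation:
Row 6: chart row 2, WS - tiled (columns 1-14): K K K K K2TOG P K K K K K2TOG P K K; work from column 14 back to 1 with K<->P swapped.
Row 7: chart row 3, RS - tile across columns 1-14 and work as-is.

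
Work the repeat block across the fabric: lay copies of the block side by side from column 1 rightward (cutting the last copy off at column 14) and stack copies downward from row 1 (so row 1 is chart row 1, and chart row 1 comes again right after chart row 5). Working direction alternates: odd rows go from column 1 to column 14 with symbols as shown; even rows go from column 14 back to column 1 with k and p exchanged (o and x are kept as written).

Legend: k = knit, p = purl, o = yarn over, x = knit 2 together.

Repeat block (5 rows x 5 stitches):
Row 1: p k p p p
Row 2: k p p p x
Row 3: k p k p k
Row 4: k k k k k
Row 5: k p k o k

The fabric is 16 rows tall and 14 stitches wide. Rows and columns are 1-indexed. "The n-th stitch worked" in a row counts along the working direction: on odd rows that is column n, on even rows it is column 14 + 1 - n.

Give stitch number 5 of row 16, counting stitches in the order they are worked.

== STITCH ==
k

Derivation:
Row 16 uses chart row ((16-1) mod 5)+1 = 1. Row 16 is even, so WS.
Chart row 1 tiled across columns 1-14: p k p p p p k p p p p k p p
WS: work from column 14 back to column 1 (reverse the tiled row), swapping k<->p (o and x unchanged).
Row 16 as worked: k k p k k k k p k k k k p k
The 5th stitch worked is k.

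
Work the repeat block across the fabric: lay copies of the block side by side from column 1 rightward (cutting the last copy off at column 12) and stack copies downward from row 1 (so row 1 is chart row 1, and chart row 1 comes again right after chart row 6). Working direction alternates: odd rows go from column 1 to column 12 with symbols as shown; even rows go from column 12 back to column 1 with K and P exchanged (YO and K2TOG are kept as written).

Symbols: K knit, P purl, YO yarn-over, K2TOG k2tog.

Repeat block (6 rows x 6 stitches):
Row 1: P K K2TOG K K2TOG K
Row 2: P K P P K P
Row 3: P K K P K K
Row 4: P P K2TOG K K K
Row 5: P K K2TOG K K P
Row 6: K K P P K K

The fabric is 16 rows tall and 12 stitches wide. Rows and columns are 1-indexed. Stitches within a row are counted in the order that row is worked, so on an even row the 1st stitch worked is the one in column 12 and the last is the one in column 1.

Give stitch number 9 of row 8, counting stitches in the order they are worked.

Stitch:
K

Derivation:
Row 8 uses chart row ((8-1) mod 6)+1 = 2. Row 8 is even, so WS.
Chart row 2 tiled across columns 1-12: P K P P K P P K P P K P
Wrong side: read the tiled row from column 12 down to 1 and exchange K with P (leave YO, K2TOG).
Row 8 as worked: K P K K P K K P K K P K
Stitch 9 in working order -> K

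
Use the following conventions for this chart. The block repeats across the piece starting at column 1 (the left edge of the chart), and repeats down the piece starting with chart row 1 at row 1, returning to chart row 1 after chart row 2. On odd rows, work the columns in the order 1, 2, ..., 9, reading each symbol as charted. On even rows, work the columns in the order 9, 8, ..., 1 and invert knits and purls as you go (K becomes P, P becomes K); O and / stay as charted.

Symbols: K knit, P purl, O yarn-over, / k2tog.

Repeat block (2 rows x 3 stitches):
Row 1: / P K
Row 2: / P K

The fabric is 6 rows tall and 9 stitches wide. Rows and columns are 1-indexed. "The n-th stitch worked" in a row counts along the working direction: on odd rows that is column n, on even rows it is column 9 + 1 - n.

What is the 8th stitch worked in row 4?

== STITCH ==
K

Derivation:
Row 4 uses chart row ((4-1) mod 2)+1 = 2. Row 4 is even, so WS.
Chart row 2 tiled across columns 1-9: / P K / P K / P K
WS: work from column 9 back to column 1 (reverse the tiled row), swapping K<->P (O and / unchanged).
Row 4 as worked: P K / P K / P K /
Counting 8 along the worked row gives K.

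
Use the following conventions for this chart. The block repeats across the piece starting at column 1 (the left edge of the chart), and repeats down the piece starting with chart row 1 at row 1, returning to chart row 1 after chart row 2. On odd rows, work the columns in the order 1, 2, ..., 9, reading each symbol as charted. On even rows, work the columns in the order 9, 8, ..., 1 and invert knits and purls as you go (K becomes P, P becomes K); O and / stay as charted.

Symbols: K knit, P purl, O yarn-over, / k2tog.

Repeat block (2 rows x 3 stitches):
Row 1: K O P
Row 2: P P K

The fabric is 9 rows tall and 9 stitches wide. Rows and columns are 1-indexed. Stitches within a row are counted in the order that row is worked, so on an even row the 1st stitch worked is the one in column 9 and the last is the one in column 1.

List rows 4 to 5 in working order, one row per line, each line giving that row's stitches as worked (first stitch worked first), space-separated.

Row 4: chart row 2, WS - tiled (columns 1-9): P P K P P K P P K; work from column 9 back to 1 with K<->P swapped.
Row 5: chart row 1, RS - tile across columns 1-9 and work as-is.

== ROWS AS WORKED ==
P K K P K K P K K
K O P K O P K O P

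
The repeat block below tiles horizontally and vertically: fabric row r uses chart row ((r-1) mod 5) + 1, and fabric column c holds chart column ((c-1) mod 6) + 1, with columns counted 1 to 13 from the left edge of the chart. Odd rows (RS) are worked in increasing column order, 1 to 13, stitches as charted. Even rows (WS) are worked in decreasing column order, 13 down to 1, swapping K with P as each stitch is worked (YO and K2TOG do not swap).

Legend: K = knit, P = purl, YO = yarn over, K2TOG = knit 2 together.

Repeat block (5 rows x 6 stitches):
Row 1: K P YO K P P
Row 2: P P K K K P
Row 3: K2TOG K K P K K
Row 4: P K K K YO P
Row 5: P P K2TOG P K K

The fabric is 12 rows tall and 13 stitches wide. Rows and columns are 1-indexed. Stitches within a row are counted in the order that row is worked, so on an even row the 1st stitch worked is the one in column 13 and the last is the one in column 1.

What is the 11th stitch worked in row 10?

For row 10: chart row = ((10-1) mod 5) + 1 = 5; this is a WS (even) row.
Chart row 5 tiled across columns 1-13: P P K2TOG P K K P P K2TOG P K K P
WS row: flip the tiled sequence (start at column 13) and apply K<->P; YO and K2TOG stay.
Row 10 as worked: K P P K K2TOG K K P P K K2TOG K K
The 11th stitch worked is K2TOG.

Stitch:
K2TOG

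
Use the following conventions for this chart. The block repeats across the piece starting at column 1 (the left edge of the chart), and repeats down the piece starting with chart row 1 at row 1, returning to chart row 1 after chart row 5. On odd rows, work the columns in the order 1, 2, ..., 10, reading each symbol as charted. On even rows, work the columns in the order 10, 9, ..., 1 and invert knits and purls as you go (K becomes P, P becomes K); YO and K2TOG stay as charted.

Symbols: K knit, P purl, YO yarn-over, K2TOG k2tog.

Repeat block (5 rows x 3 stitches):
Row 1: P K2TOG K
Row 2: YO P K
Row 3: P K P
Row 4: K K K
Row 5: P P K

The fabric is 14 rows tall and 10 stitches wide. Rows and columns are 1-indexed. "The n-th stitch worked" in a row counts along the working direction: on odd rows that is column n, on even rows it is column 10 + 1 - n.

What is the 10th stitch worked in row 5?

== STITCH ==
P

Derivation:
For row 5: chart row = ((5-1) mod 5) + 1 = 5; this is a RS (odd) row.
Chart row 5 tiled across columns 1-10: P P K P P K P P K P
RS: work column 1 to column 10, symbols as charted — the tiled row is the row as worked.
Stitch 10 in working order -> P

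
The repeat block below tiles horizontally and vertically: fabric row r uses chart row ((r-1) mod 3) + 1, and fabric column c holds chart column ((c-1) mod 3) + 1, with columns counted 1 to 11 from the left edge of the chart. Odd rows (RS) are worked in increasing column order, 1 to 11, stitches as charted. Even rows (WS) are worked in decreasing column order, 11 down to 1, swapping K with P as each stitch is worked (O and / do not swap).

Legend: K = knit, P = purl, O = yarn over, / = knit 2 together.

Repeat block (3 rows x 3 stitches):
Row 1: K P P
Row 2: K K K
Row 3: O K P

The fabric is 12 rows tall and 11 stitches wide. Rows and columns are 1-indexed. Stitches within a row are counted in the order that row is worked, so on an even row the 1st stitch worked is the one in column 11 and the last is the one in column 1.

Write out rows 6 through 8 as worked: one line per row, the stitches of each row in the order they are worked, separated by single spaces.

Rows as worked:
P O K P O K P O K P O
K P P K P P K P P K P
P P P P P P P P P P P

Derivation:
Row 6: chart row 3, WS - tiled (columns 1-11): O K P O K P O K P O K; work from column 11 back to 1 with K<->P swapped.
Row 7: chart row 1, RS - tile across columns 1-11 and work as-is.
Row 8: chart row 2, WS - tiled (columns 1-11): K K K K K K K K K K K; work from column 11 back to 1 with K<->P swapped.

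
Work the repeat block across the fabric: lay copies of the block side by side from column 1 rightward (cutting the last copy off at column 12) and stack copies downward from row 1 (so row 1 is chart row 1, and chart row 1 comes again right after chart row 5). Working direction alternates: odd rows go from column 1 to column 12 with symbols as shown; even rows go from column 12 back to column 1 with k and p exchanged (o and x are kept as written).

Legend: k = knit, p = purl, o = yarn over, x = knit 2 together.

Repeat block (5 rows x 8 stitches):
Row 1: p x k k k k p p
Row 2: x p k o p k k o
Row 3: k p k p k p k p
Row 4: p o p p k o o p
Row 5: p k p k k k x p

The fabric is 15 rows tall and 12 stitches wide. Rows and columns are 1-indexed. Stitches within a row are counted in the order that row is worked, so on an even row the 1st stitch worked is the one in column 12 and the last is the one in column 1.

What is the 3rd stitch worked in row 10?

Result:
p

Derivation:
Row 10: (10-1) mod 5 = 4, so use chart row 5. Even row -> WS.
Chart row 5 tiled across columns 1-12: p k p k k k x p p k p k
WS: work from column 12 back to column 1 (reverse the tiled row), swapping k<->p (o and x unchanged).
Row 10 as worked: p k p k k x p p p k p k
Stitch 3 in working order -> p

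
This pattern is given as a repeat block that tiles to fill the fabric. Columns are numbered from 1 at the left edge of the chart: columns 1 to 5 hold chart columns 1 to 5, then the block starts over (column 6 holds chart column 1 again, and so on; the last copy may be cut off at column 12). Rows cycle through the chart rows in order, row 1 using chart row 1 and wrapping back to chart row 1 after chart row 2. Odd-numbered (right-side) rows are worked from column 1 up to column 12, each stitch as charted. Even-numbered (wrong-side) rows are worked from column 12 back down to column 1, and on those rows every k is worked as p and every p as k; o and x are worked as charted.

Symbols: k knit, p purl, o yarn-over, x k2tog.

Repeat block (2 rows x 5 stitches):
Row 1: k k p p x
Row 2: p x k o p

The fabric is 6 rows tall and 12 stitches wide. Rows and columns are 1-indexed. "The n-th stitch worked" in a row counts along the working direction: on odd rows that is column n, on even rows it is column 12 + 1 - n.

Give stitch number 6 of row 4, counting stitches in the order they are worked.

Stitch:
x

Derivation:
For row 4: chart row = ((4-1) mod 2) + 1 = 2; this is a WS (even) row.
Chart row 2 tiled across columns 1-12: p x k o p p x k o p p x
WS row: flip the tiled sequence (start at column 12) and apply k<->p; o and x stay.
Row 4 as worked: x k k o p x k k o p x k
Stitch 6 in working order -> x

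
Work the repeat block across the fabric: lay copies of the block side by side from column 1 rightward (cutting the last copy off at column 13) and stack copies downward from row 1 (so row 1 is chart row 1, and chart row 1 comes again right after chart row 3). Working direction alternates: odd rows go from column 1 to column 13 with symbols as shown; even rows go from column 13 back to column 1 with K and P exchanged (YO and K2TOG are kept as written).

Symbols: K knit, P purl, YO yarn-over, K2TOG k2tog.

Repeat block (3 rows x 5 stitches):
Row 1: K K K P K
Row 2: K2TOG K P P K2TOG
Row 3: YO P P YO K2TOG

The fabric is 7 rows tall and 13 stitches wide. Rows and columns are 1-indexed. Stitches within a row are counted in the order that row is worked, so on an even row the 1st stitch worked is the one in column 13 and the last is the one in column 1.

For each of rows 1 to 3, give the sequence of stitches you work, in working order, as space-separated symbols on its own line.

Row 1: chart row 1, RS - tile across columns 1-13 and work as-is.
Row 2: chart row 2, WS - tiled (columns 1-13): K2TOG K P P K2TOG K2TOG K P P K2TOG K2TOG K P; work from column 13 back to 1 with K<->P swapped.
Row 3: chart row 3, RS - tile across columns 1-13 and work as-is.

Rows as worked:
K K K P K K K K P K K K K
K P K2TOG K2TOG K K P K2TOG K2TOG K K P K2TOG
YO P P YO K2TOG YO P P YO K2TOG YO P P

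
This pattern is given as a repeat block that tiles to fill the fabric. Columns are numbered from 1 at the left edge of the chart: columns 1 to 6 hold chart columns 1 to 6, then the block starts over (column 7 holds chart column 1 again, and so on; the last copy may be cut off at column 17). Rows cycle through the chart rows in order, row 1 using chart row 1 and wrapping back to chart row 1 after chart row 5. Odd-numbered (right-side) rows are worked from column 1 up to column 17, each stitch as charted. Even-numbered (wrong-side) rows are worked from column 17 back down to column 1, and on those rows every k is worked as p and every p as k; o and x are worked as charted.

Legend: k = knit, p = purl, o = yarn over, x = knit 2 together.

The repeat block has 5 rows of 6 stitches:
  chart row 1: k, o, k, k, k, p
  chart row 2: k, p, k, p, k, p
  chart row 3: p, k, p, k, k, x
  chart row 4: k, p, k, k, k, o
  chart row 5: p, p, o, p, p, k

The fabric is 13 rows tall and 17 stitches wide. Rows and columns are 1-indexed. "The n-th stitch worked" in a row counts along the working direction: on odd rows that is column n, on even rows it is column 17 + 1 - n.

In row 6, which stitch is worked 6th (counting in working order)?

For row 6: chart row = ((6-1) mod 5) + 1 = 1; this is a WS (even) row.
Chart row 1 tiled across columns 1-17: k o k k k p k o k k k p k o k k k
WS row: flip the tiled sequence (start at column 17) and apply k<->p; o and x stay.
Row 6 as worked: p p p o p k p p p o p k p p p o p
Counting 6 along the worked row gives k.

== STITCH ==
k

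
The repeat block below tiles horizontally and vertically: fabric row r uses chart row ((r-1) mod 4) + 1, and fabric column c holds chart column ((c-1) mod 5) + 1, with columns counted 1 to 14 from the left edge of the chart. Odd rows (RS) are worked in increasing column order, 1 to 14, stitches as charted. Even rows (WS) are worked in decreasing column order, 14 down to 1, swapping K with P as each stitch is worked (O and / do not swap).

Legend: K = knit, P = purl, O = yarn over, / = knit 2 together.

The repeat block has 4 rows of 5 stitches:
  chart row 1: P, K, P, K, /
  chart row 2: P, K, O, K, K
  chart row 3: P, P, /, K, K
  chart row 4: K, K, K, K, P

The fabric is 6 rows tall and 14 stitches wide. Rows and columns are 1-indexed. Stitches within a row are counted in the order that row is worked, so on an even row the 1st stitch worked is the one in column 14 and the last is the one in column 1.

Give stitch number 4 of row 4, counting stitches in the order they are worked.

Result:
P

Derivation:
For row 4: chart row = ((4-1) mod 4) + 1 = 4; this is a WS (even) row.
Chart row 4 tiled across columns 1-14: K K K K P K K K K P K K K K
Wrong side: read the tiled row from column 14 down to 1 and exchange K with P (leave O, /).
Row 4 as worked: P P P P K P P P P K P P P P
Stitch 4 in working order -> P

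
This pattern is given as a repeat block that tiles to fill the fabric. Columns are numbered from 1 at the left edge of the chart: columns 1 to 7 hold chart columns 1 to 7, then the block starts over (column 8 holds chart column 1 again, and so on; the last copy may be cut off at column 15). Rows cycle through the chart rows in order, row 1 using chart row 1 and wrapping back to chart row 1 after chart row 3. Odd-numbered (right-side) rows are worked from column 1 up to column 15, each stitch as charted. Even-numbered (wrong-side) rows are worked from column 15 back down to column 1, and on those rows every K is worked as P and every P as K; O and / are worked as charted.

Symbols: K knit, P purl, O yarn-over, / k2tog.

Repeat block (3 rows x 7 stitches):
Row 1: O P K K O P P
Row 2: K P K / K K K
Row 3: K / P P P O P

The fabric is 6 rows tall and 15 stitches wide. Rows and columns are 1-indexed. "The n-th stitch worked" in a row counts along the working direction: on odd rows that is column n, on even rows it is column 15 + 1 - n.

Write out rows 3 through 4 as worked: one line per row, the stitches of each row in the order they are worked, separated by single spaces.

Row 3: chart row 3, RS - tile across columns 1-15 and work as-is.
Row 4: chart row 1, WS - tiled (columns 1-15): O P K K O P P O P K K O P P O; work from column 15 back to 1 with K<->P swapped.

Rows as worked:
K / P P P O P K / P P P O P K
O K K O P P K O K K O P P K O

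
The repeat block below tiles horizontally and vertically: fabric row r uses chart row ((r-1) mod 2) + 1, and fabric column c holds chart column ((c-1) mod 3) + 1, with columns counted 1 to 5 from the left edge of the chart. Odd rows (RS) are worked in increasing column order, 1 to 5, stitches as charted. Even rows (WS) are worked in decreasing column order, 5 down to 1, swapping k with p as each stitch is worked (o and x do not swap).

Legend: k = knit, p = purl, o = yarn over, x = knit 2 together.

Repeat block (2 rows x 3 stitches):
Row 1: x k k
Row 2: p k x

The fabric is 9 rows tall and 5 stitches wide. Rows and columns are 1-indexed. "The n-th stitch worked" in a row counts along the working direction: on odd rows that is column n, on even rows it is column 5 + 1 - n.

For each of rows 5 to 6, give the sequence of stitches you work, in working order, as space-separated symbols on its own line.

== ROWS AS WORKED ==
x k k x k
p k x p k

Derivation:
Row 5: chart row 1, RS - tile across columns 1-5 and work as-is.
Row 6: chart row 2, WS - tiled (columns 1-5): p k x p k; work from column 5 back to 1 with k<->p swapped.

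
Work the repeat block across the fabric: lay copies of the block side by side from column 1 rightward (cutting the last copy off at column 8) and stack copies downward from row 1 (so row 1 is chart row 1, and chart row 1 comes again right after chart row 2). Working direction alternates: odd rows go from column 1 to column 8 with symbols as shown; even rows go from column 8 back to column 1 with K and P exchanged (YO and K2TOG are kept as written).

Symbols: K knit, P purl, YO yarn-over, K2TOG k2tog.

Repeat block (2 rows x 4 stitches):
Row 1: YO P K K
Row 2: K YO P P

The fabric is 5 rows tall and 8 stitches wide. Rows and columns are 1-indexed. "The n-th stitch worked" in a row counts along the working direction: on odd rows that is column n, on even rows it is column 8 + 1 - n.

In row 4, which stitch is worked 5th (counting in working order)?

Result:
K

Derivation:
Row 4: (4-1) mod 2 = 1, so use chart row 2. Even row -> WS.
Chart row 2 tiled across columns 1-8: K YO P P K YO P P
Wrong side: read the tiled row from column 8 down to 1 and exchange K with P (leave YO, K2TOG).
Row 4 as worked: K K YO P K K YO P
Stitch 5 in working order -> K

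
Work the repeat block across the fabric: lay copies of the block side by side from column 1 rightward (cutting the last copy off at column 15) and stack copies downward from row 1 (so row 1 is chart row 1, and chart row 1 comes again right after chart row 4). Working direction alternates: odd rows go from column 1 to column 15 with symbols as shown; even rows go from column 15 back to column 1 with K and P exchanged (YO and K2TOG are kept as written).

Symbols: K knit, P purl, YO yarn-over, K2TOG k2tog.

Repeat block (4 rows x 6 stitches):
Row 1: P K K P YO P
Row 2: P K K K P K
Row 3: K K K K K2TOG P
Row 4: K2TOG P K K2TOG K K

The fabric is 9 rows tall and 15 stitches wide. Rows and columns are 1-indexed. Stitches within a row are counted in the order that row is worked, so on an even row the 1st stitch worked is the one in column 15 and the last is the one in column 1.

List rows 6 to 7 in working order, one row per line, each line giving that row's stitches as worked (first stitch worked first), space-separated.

Row 6: chart row 2, WS - tiled (columns 1-15): P K K K P K P K K K P K P K K; work from column 15 back to 1 with K<->P swapped.
Row 7: chart row 3, RS - tile across columns 1-15 and work as-is.

Rows as worked:
P P K P K P P P K P K P P P K
K K K K K2TOG P K K K K K2TOG P K K K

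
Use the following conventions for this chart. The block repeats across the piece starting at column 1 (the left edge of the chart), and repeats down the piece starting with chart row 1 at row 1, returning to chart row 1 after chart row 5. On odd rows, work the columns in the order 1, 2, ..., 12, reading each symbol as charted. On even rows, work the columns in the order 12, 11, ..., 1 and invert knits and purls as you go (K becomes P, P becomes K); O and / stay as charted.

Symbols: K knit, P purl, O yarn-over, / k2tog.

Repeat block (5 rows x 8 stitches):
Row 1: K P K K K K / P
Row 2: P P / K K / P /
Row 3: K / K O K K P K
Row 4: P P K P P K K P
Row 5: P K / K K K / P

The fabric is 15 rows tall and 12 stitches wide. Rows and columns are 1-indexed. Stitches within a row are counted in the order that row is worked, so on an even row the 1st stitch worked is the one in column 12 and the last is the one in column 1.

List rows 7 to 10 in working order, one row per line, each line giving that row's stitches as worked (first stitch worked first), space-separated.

Row 7: chart row 2, RS - tile across columns 1-12 and work as-is.
Row 8: chart row 3, WS - tiled (columns 1-12): K / K O K K P K K / K O; work from column 12 back to 1 with K<->P swapped.
Row 9: chart row 4, RS - tile across columns 1-12 and work as-is.
Row 10: chart row 5, WS - tiled (columns 1-12): P K / K K K / P P K / K; work from column 12 back to 1 with K<->P swapped.

Rows as worked:
P P / K K / P / P P / K
O P / P P K P P O P / P
P P K P P K K P P P K P
P / P K K / P P P / P K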